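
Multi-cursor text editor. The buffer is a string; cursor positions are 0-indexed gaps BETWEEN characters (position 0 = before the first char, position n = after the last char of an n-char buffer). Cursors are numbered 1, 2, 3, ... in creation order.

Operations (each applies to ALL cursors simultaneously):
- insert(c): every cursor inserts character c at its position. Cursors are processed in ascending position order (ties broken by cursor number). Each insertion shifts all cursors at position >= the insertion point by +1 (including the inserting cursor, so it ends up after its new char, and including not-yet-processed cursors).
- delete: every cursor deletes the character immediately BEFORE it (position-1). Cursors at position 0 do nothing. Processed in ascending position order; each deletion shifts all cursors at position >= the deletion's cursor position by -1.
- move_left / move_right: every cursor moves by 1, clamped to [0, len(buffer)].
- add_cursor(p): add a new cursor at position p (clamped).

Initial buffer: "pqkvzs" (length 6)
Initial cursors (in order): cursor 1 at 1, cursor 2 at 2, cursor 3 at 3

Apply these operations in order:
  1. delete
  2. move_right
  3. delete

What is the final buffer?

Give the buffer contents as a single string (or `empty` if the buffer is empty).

After op 1 (delete): buffer="vzs" (len 3), cursors c1@0 c2@0 c3@0, authorship ...
After op 2 (move_right): buffer="vzs" (len 3), cursors c1@1 c2@1 c3@1, authorship ...
After op 3 (delete): buffer="zs" (len 2), cursors c1@0 c2@0 c3@0, authorship ..

Answer: zs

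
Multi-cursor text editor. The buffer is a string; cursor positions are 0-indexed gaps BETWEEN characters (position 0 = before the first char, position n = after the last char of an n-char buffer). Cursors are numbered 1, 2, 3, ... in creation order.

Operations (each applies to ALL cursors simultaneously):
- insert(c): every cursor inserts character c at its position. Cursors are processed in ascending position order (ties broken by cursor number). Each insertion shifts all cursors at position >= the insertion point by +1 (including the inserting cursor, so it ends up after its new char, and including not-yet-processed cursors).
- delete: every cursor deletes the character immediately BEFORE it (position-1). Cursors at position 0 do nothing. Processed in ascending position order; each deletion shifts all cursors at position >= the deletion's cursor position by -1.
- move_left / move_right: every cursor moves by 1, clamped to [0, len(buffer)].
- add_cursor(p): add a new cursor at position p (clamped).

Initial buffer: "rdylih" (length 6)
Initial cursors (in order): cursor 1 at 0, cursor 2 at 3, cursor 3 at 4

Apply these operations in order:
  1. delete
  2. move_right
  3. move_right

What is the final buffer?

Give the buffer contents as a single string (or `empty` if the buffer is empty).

Answer: rdih

Derivation:
After op 1 (delete): buffer="rdih" (len 4), cursors c1@0 c2@2 c3@2, authorship ....
After op 2 (move_right): buffer="rdih" (len 4), cursors c1@1 c2@3 c3@3, authorship ....
After op 3 (move_right): buffer="rdih" (len 4), cursors c1@2 c2@4 c3@4, authorship ....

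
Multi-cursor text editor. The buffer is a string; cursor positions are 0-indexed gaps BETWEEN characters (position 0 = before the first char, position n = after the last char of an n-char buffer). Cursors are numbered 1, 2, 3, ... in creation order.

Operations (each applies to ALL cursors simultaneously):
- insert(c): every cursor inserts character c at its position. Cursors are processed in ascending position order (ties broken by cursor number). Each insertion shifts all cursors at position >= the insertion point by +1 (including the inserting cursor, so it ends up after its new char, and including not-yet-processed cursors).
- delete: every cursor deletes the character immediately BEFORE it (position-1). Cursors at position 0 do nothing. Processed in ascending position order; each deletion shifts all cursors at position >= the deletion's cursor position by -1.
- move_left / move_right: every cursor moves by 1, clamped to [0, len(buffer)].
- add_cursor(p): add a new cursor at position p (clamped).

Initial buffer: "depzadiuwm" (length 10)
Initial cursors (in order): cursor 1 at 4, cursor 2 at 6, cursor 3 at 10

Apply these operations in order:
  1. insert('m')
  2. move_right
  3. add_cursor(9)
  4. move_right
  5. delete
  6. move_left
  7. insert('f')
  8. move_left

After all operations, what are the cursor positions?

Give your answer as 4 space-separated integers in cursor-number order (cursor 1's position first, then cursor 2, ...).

Answer: 5 8 11 8

Derivation:
After op 1 (insert('m')): buffer="depzmadmiuwmm" (len 13), cursors c1@5 c2@8 c3@13, authorship ....1..2....3
After op 2 (move_right): buffer="depzmadmiuwmm" (len 13), cursors c1@6 c2@9 c3@13, authorship ....1..2....3
After op 3 (add_cursor(9)): buffer="depzmadmiuwmm" (len 13), cursors c1@6 c2@9 c4@9 c3@13, authorship ....1..2....3
After op 4 (move_right): buffer="depzmadmiuwmm" (len 13), cursors c1@7 c2@10 c4@10 c3@13, authorship ....1..2....3
After op 5 (delete): buffer="depzmamwm" (len 9), cursors c1@6 c2@7 c4@7 c3@9, authorship ....1.2..
After op 6 (move_left): buffer="depzmamwm" (len 9), cursors c1@5 c2@6 c4@6 c3@8, authorship ....1.2..
After op 7 (insert('f')): buffer="depzmfaffmwfm" (len 13), cursors c1@6 c2@9 c4@9 c3@12, authorship ....11.242.3.
After op 8 (move_left): buffer="depzmfaffmwfm" (len 13), cursors c1@5 c2@8 c4@8 c3@11, authorship ....11.242.3.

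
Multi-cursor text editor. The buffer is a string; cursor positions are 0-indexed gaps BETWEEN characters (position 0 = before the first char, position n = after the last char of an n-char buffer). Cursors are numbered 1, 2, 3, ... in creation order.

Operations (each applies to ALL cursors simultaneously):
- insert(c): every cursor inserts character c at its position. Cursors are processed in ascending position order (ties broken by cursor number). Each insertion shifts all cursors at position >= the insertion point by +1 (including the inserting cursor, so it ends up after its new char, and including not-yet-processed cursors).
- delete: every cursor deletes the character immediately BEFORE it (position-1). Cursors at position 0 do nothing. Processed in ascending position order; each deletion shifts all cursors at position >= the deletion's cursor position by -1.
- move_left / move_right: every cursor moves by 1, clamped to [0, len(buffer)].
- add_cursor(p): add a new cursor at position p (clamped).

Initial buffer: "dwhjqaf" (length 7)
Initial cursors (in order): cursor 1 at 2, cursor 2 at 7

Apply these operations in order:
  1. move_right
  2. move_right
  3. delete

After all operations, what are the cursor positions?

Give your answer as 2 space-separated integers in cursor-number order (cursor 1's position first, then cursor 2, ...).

After op 1 (move_right): buffer="dwhjqaf" (len 7), cursors c1@3 c2@7, authorship .......
After op 2 (move_right): buffer="dwhjqaf" (len 7), cursors c1@4 c2@7, authorship .......
After op 3 (delete): buffer="dwhqa" (len 5), cursors c1@3 c2@5, authorship .....

Answer: 3 5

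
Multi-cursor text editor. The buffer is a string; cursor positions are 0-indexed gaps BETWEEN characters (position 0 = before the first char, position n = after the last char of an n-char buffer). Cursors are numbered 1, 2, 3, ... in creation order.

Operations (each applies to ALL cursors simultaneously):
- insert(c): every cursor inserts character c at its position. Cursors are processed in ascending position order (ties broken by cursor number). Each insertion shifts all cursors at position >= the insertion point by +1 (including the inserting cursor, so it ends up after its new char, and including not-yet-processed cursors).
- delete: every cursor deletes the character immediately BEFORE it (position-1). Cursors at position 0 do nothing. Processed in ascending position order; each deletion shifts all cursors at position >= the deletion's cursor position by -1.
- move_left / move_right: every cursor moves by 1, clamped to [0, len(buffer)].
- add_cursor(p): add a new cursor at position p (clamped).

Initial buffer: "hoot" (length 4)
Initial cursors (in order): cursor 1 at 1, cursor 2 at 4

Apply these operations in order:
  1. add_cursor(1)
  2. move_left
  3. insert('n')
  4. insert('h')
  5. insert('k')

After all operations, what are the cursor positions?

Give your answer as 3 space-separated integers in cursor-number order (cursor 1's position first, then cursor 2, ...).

Answer: 6 12 6

Derivation:
After op 1 (add_cursor(1)): buffer="hoot" (len 4), cursors c1@1 c3@1 c2@4, authorship ....
After op 2 (move_left): buffer="hoot" (len 4), cursors c1@0 c3@0 c2@3, authorship ....
After op 3 (insert('n')): buffer="nnhoont" (len 7), cursors c1@2 c3@2 c2@6, authorship 13...2.
After op 4 (insert('h')): buffer="nnhhhoonht" (len 10), cursors c1@4 c3@4 c2@9, authorship 1313...22.
After op 5 (insert('k')): buffer="nnhhkkhoonhkt" (len 13), cursors c1@6 c3@6 c2@12, authorship 131313...222.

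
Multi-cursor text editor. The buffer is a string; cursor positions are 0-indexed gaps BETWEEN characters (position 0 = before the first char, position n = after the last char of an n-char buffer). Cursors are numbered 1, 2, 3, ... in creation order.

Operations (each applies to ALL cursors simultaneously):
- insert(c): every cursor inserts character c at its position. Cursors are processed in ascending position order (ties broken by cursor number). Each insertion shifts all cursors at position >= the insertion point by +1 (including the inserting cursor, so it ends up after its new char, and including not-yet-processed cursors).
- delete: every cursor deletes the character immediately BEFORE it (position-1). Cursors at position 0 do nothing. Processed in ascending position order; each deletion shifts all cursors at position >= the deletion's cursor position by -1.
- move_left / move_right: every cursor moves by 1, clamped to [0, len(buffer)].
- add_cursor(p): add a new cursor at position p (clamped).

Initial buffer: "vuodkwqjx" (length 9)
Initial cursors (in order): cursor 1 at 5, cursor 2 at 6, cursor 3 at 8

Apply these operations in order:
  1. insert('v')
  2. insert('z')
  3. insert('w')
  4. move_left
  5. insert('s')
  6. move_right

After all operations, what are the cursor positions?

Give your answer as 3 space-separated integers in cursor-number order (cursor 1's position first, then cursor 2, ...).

After op 1 (insert('v')): buffer="vuodkvwvqjvx" (len 12), cursors c1@6 c2@8 c3@11, authorship .....1.2..3.
After op 2 (insert('z')): buffer="vuodkvzwvzqjvzx" (len 15), cursors c1@7 c2@10 c3@14, authorship .....11.22..33.
After op 3 (insert('w')): buffer="vuodkvzwwvzwqjvzwx" (len 18), cursors c1@8 c2@12 c3@17, authorship .....111.222..333.
After op 4 (move_left): buffer="vuodkvzwwvzwqjvzwx" (len 18), cursors c1@7 c2@11 c3@16, authorship .....111.222..333.
After op 5 (insert('s')): buffer="vuodkvzswwvzswqjvzswx" (len 21), cursors c1@8 c2@13 c3@19, authorship .....1111.2222..3333.
After op 6 (move_right): buffer="vuodkvzswwvzswqjvzswx" (len 21), cursors c1@9 c2@14 c3@20, authorship .....1111.2222..3333.

Answer: 9 14 20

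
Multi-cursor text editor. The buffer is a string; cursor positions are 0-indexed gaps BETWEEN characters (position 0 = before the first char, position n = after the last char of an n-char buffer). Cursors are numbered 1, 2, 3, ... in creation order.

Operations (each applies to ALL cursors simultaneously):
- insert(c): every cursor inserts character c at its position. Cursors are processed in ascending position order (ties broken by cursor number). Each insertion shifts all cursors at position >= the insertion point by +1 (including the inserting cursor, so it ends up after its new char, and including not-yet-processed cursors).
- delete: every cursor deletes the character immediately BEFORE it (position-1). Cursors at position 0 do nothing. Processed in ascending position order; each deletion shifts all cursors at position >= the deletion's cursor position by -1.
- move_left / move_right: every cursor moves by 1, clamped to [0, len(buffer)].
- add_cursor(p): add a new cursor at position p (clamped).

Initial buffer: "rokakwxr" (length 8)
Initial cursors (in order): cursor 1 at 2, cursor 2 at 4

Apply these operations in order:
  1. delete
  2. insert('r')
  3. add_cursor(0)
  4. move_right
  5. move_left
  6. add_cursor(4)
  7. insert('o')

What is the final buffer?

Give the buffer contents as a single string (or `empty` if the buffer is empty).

Answer: orrokrookwxr

Derivation:
After op 1 (delete): buffer="rkkwxr" (len 6), cursors c1@1 c2@2, authorship ......
After op 2 (insert('r')): buffer="rrkrkwxr" (len 8), cursors c1@2 c2@4, authorship .1.2....
After op 3 (add_cursor(0)): buffer="rrkrkwxr" (len 8), cursors c3@0 c1@2 c2@4, authorship .1.2....
After op 4 (move_right): buffer="rrkrkwxr" (len 8), cursors c3@1 c1@3 c2@5, authorship .1.2....
After op 5 (move_left): buffer="rrkrkwxr" (len 8), cursors c3@0 c1@2 c2@4, authorship .1.2....
After op 6 (add_cursor(4)): buffer="rrkrkwxr" (len 8), cursors c3@0 c1@2 c2@4 c4@4, authorship .1.2....
After op 7 (insert('o')): buffer="orrokrookwxr" (len 12), cursors c3@1 c1@4 c2@8 c4@8, authorship 3.11.224....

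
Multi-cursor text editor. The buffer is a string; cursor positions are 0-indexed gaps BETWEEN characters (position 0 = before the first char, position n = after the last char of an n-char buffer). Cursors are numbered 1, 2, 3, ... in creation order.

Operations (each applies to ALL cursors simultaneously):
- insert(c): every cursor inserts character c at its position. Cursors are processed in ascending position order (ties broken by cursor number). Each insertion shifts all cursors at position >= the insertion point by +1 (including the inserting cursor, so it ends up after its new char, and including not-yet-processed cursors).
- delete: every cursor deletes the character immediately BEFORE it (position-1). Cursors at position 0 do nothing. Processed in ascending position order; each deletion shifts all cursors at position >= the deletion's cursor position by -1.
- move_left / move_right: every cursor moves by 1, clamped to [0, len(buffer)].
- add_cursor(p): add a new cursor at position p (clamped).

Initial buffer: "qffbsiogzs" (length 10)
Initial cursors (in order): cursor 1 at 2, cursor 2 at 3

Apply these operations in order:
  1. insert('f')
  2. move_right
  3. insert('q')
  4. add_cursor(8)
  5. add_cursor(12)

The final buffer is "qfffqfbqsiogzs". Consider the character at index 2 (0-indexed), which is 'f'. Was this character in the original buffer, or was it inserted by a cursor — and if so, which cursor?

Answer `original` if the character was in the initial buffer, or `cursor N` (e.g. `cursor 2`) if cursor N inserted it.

Answer: cursor 1

Derivation:
After op 1 (insert('f')): buffer="qffffbsiogzs" (len 12), cursors c1@3 c2@5, authorship ..1.2.......
After op 2 (move_right): buffer="qffffbsiogzs" (len 12), cursors c1@4 c2@6, authorship ..1.2.......
After op 3 (insert('q')): buffer="qfffqfbqsiogzs" (len 14), cursors c1@5 c2@8, authorship ..1.12.2......
After op 4 (add_cursor(8)): buffer="qfffqfbqsiogzs" (len 14), cursors c1@5 c2@8 c3@8, authorship ..1.12.2......
After op 5 (add_cursor(12)): buffer="qfffqfbqsiogzs" (len 14), cursors c1@5 c2@8 c3@8 c4@12, authorship ..1.12.2......
Authorship (.=original, N=cursor N): . . 1 . 1 2 . 2 . . . . . .
Index 2: author = 1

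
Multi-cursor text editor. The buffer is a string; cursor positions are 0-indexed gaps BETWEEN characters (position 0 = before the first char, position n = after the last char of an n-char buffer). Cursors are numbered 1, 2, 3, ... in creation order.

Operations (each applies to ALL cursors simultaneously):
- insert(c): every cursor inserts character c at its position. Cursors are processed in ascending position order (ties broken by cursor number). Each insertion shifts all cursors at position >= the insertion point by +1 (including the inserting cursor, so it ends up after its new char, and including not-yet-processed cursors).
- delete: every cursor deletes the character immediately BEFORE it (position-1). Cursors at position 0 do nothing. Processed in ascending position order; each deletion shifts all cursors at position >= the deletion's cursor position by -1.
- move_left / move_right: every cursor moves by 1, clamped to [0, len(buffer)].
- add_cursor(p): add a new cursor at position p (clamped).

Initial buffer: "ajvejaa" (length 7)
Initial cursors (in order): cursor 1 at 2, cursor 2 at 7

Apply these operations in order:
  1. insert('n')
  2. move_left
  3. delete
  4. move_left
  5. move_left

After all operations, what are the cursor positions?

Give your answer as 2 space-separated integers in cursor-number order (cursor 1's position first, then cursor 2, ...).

After op 1 (insert('n')): buffer="ajnvejaan" (len 9), cursors c1@3 c2@9, authorship ..1.....2
After op 2 (move_left): buffer="ajnvejaan" (len 9), cursors c1@2 c2@8, authorship ..1.....2
After op 3 (delete): buffer="anvejan" (len 7), cursors c1@1 c2@6, authorship .1....2
After op 4 (move_left): buffer="anvejan" (len 7), cursors c1@0 c2@5, authorship .1....2
After op 5 (move_left): buffer="anvejan" (len 7), cursors c1@0 c2@4, authorship .1....2

Answer: 0 4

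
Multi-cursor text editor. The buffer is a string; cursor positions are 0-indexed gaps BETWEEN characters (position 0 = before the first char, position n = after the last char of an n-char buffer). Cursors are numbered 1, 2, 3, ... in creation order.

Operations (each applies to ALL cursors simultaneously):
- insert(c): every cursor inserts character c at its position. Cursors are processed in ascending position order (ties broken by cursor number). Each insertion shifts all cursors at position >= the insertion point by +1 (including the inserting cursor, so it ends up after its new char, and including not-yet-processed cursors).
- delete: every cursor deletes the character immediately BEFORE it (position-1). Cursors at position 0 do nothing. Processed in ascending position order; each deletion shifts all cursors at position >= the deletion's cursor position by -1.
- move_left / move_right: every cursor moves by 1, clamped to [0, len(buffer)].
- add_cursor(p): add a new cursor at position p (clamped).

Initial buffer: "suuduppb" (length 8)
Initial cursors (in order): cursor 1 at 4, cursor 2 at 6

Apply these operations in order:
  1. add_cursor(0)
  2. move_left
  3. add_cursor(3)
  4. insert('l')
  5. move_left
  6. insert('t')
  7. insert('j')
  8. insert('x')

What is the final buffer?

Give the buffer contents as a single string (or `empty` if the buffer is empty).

Answer: tjxlsuulttjjxxldutjxlppb

Derivation:
After op 1 (add_cursor(0)): buffer="suuduppb" (len 8), cursors c3@0 c1@4 c2@6, authorship ........
After op 2 (move_left): buffer="suuduppb" (len 8), cursors c3@0 c1@3 c2@5, authorship ........
After op 3 (add_cursor(3)): buffer="suuduppb" (len 8), cursors c3@0 c1@3 c4@3 c2@5, authorship ........
After op 4 (insert('l')): buffer="lsuulldulppb" (len 12), cursors c3@1 c1@6 c4@6 c2@9, authorship 3...14..2...
After op 5 (move_left): buffer="lsuulldulppb" (len 12), cursors c3@0 c1@5 c4@5 c2@8, authorship 3...14..2...
After op 6 (insert('t')): buffer="tlsuulttldutlppb" (len 16), cursors c3@1 c1@8 c4@8 c2@12, authorship 33...1144..22...
After op 7 (insert('j')): buffer="tjlsuulttjjldutjlppb" (len 20), cursors c3@2 c1@11 c4@11 c2@16, authorship 333...114144..222...
After op 8 (insert('x')): buffer="tjxlsuulttjjxxldutjxlppb" (len 24), cursors c3@3 c1@14 c4@14 c2@20, authorship 3333...11414144..2222...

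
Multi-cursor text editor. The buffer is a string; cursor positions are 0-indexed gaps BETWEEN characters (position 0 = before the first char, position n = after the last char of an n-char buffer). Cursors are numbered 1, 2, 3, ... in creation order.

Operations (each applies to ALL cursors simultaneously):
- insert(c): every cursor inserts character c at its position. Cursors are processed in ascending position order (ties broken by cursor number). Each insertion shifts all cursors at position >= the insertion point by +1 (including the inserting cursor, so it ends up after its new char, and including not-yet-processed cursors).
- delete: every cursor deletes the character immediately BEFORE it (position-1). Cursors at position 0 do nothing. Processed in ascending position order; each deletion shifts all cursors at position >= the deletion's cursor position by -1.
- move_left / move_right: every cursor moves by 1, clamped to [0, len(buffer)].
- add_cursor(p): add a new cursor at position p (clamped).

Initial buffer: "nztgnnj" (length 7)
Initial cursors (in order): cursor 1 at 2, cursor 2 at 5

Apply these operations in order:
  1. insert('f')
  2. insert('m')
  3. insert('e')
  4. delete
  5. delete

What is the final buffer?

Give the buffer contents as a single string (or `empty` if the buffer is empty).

After op 1 (insert('f')): buffer="nzftgnfnj" (len 9), cursors c1@3 c2@7, authorship ..1...2..
After op 2 (insert('m')): buffer="nzfmtgnfmnj" (len 11), cursors c1@4 c2@9, authorship ..11...22..
After op 3 (insert('e')): buffer="nzfmetgnfmenj" (len 13), cursors c1@5 c2@11, authorship ..111...222..
After op 4 (delete): buffer="nzfmtgnfmnj" (len 11), cursors c1@4 c2@9, authorship ..11...22..
After op 5 (delete): buffer="nzftgnfnj" (len 9), cursors c1@3 c2@7, authorship ..1...2..

Answer: nzftgnfnj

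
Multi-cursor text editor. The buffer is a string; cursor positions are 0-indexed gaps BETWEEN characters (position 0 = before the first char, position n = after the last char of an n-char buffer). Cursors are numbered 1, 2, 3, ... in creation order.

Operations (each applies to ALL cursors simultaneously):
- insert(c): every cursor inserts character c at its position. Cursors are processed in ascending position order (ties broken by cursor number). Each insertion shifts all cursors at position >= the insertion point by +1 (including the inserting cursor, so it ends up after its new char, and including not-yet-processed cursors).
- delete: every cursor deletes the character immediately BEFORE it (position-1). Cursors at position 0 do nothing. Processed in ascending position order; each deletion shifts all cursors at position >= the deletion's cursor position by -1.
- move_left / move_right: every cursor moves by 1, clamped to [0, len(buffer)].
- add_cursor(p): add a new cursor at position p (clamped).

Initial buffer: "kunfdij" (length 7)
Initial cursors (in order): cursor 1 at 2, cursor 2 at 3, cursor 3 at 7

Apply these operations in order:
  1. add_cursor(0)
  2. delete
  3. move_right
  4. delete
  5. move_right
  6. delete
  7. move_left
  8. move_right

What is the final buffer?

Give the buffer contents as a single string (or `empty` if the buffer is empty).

After op 1 (add_cursor(0)): buffer="kunfdij" (len 7), cursors c4@0 c1@2 c2@3 c3@7, authorship .......
After op 2 (delete): buffer="kfdi" (len 4), cursors c4@0 c1@1 c2@1 c3@4, authorship ....
After op 3 (move_right): buffer="kfdi" (len 4), cursors c4@1 c1@2 c2@2 c3@4, authorship ....
After op 4 (delete): buffer="d" (len 1), cursors c1@0 c2@0 c4@0 c3@1, authorship .
After op 5 (move_right): buffer="d" (len 1), cursors c1@1 c2@1 c3@1 c4@1, authorship .
After op 6 (delete): buffer="" (len 0), cursors c1@0 c2@0 c3@0 c4@0, authorship 
After op 7 (move_left): buffer="" (len 0), cursors c1@0 c2@0 c3@0 c4@0, authorship 
After op 8 (move_right): buffer="" (len 0), cursors c1@0 c2@0 c3@0 c4@0, authorship 

Answer: empty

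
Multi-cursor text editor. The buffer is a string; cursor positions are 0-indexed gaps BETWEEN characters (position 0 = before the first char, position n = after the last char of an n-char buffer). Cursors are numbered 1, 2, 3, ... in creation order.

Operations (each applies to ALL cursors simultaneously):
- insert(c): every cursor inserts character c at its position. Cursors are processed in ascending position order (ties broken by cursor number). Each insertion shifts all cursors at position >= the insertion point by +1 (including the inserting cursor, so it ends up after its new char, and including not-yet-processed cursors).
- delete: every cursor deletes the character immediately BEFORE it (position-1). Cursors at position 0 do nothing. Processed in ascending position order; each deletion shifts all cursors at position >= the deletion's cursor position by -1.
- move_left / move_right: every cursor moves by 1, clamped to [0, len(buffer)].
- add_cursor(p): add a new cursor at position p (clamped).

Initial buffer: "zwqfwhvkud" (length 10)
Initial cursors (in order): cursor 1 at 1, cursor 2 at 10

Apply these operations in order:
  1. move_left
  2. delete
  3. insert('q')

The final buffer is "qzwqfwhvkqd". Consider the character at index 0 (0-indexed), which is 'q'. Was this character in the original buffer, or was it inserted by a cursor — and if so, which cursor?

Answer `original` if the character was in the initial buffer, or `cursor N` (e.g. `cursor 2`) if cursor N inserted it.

Answer: cursor 1

Derivation:
After op 1 (move_left): buffer="zwqfwhvkud" (len 10), cursors c1@0 c2@9, authorship ..........
After op 2 (delete): buffer="zwqfwhvkd" (len 9), cursors c1@0 c2@8, authorship .........
After op 3 (insert('q')): buffer="qzwqfwhvkqd" (len 11), cursors c1@1 c2@10, authorship 1........2.
Authorship (.=original, N=cursor N): 1 . . . . . . . . 2 .
Index 0: author = 1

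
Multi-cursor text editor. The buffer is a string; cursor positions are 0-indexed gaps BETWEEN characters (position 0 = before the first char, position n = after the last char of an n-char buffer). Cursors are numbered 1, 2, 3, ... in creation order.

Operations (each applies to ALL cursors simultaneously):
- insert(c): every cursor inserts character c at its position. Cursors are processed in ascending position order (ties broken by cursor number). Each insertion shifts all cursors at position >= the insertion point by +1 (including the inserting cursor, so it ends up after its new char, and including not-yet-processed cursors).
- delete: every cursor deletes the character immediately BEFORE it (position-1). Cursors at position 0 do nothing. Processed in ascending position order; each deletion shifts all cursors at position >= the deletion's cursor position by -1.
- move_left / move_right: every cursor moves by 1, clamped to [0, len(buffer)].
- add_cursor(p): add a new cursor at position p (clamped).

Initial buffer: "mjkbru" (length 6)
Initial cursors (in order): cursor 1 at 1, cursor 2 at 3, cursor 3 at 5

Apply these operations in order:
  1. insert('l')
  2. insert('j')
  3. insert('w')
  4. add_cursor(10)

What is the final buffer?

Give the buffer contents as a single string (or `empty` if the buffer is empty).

Answer: mljwjkljwbrljwu

Derivation:
After op 1 (insert('l')): buffer="mljklbrlu" (len 9), cursors c1@2 c2@5 c3@8, authorship .1..2..3.
After op 2 (insert('j')): buffer="mljjkljbrlju" (len 12), cursors c1@3 c2@7 c3@11, authorship .11..22..33.
After op 3 (insert('w')): buffer="mljwjkljwbrljwu" (len 15), cursors c1@4 c2@9 c3@14, authorship .111..222..333.
After op 4 (add_cursor(10)): buffer="mljwjkljwbrljwu" (len 15), cursors c1@4 c2@9 c4@10 c3@14, authorship .111..222..333.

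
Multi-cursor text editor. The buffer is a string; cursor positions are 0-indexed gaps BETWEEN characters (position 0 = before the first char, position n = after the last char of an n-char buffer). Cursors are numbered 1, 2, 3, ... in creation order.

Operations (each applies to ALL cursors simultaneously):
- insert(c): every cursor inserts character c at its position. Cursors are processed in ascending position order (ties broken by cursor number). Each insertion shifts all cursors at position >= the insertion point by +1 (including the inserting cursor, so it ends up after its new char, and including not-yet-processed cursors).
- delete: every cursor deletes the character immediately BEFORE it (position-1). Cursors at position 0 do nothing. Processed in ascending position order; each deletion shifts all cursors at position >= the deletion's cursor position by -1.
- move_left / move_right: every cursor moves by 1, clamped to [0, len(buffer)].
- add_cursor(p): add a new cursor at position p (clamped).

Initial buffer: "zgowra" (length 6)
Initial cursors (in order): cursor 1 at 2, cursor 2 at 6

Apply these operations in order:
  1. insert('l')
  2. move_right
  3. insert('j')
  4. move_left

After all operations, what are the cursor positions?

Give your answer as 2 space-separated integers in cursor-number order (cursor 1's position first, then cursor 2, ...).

Answer: 4 9

Derivation:
After op 1 (insert('l')): buffer="zglowral" (len 8), cursors c1@3 c2@8, authorship ..1....2
After op 2 (move_right): buffer="zglowral" (len 8), cursors c1@4 c2@8, authorship ..1....2
After op 3 (insert('j')): buffer="zglojwralj" (len 10), cursors c1@5 c2@10, authorship ..1.1...22
After op 4 (move_left): buffer="zglojwralj" (len 10), cursors c1@4 c2@9, authorship ..1.1...22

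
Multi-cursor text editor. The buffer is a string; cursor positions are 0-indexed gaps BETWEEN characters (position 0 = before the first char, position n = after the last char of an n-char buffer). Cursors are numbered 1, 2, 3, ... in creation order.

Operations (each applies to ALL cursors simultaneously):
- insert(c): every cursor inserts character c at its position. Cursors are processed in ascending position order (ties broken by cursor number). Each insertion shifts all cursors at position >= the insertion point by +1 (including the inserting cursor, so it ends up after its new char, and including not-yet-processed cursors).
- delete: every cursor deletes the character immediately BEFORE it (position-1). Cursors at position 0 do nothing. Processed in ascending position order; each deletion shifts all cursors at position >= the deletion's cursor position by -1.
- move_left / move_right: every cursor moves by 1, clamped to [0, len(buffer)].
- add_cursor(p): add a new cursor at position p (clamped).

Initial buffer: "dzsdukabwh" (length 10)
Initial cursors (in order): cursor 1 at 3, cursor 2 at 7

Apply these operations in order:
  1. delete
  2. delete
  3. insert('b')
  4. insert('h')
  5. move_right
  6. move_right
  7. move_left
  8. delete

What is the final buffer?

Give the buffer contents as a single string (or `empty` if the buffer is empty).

After op 1 (delete): buffer="dzdukbwh" (len 8), cursors c1@2 c2@5, authorship ........
After op 2 (delete): buffer="ddubwh" (len 6), cursors c1@1 c2@3, authorship ......
After op 3 (insert('b')): buffer="dbdubbwh" (len 8), cursors c1@2 c2@5, authorship .1..2...
After op 4 (insert('h')): buffer="dbhdubhbwh" (len 10), cursors c1@3 c2@7, authorship .11..22...
After op 5 (move_right): buffer="dbhdubhbwh" (len 10), cursors c1@4 c2@8, authorship .11..22...
After op 6 (move_right): buffer="dbhdubhbwh" (len 10), cursors c1@5 c2@9, authorship .11..22...
After op 7 (move_left): buffer="dbhdubhbwh" (len 10), cursors c1@4 c2@8, authorship .11..22...
After op 8 (delete): buffer="dbhubhwh" (len 8), cursors c1@3 c2@6, authorship .11.22..

Answer: dbhubhwh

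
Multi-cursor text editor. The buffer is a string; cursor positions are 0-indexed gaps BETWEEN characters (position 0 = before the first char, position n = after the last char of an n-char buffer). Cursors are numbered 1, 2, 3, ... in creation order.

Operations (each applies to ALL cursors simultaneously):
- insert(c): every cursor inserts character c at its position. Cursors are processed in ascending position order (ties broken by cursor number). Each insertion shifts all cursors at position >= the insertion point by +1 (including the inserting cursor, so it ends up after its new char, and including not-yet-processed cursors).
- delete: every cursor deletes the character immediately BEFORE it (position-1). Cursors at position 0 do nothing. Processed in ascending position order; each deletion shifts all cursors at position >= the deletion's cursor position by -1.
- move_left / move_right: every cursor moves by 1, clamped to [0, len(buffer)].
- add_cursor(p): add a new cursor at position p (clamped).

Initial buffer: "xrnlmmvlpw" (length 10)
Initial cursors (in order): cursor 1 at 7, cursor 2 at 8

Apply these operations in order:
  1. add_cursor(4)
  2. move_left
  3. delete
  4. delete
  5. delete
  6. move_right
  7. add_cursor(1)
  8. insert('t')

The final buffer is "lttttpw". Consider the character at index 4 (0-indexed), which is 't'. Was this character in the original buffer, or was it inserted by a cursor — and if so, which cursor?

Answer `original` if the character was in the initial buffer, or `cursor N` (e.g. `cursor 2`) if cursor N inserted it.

After op 1 (add_cursor(4)): buffer="xrnlmmvlpw" (len 10), cursors c3@4 c1@7 c2@8, authorship ..........
After op 2 (move_left): buffer="xrnlmmvlpw" (len 10), cursors c3@3 c1@6 c2@7, authorship ..........
After op 3 (delete): buffer="xrlmlpw" (len 7), cursors c3@2 c1@4 c2@4, authorship .......
After op 4 (delete): buffer="xlpw" (len 4), cursors c1@1 c2@1 c3@1, authorship ....
After op 5 (delete): buffer="lpw" (len 3), cursors c1@0 c2@0 c3@0, authorship ...
After op 6 (move_right): buffer="lpw" (len 3), cursors c1@1 c2@1 c3@1, authorship ...
After op 7 (add_cursor(1)): buffer="lpw" (len 3), cursors c1@1 c2@1 c3@1 c4@1, authorship ...
After op 8 (insert('t')): buffer="lttttpw" (len 7), cursors c1@5 c2@5 c3@5 c4@5, authorship .1234..
Authorship (.=original, N=cursor N): . 1 2 3 4 . .
Index 4: author = 4

Answer: cursor 4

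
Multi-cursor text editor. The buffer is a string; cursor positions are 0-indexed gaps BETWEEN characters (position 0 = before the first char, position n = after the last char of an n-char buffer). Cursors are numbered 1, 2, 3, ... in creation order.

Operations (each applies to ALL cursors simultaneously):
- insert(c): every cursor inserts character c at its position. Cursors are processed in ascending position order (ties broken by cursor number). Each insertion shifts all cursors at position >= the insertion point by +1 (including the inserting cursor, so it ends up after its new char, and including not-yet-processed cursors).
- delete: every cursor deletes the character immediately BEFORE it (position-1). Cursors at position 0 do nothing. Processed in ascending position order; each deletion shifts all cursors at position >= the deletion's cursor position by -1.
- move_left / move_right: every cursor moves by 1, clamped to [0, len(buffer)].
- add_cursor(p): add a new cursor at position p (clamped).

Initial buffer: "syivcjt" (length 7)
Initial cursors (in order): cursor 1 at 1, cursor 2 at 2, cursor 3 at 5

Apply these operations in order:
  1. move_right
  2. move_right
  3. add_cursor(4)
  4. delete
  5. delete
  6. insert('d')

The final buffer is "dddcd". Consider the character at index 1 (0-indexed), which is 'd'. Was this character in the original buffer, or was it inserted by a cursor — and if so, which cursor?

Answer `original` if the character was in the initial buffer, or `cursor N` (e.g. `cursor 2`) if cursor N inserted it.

After op 1 (move_right): buffer="syivcjt" (len 7), cursors c1@2 c2@3 c3@6, authorship .......
After op 2 (move_right): buffer="syivcjt" (len 7), cursors c1@3 c2@4 c3@7, authorship .......
After op 3 (add_cursor(4)): buffer="syivcjt" (len 7), cursors c1@3 c2@4 c4@4 c3@7, authorship .......
After op 4 (delete): buffer="scj" (len 3), cursors c1@1 c2@1 c4@1 c3@3, authorship ...
After op 5 (delete): buffer="c" (len 1), cursors c1@0 c2@0 c4@0 c3@1, authorship .
After op 6 (insert('d')): buffer="dddcd" (len 5), cursors c1@3 c2@3 c4@3 c3@5, authorship 124.3
Authorship (.=original, N=cursor N): 1 2 4 . 3
Index 1: author = 2

Answer: cursor 2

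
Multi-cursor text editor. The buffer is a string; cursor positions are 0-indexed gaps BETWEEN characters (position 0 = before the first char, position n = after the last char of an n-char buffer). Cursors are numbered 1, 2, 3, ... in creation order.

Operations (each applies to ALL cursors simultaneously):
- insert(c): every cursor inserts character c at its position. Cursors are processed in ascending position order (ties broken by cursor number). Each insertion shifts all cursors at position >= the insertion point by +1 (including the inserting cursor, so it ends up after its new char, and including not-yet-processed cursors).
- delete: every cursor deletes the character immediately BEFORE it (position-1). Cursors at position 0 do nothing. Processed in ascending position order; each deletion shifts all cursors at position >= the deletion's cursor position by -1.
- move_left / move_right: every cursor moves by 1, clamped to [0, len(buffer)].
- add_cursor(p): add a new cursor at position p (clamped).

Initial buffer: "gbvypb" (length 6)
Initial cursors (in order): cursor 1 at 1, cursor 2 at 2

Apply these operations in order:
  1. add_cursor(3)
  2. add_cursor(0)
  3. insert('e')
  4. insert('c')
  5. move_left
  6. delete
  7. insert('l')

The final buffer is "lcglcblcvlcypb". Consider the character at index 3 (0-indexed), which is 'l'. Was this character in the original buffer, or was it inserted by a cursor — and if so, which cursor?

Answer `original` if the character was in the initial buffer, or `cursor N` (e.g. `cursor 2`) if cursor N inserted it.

After op 1 (add_cursor(3)): buffer="gbvypb" (len 6), cursors c1@1 c2@2 c3@3, authorship ......
After op 2 (add_cursor(0)): buffer="gbvypb" (len 6), cursors c4@0 c1@1 c2@2 c3@3, authorship ......
After op 3 (insert('e')): buffer="egebeveypb" (len 10), cursors c4@1 c1@3 c2@5 c3@7, authorship 4.1.2.3...
After op 4 (insert('c')): buffer="ecgecbecvecypb" (len 14), cursors c4@2 c1@5 c2@8 c3@11, authorship 44.11.22.33...
After op 5 (move_left): buffer="ecgecbecvecypb" (len 14), cursors c4@1 c1@4 c2@7 c3@10, authorship 44.11.22.33...
After op 6 (delete): buffer="cgcbcvcypb" (len 10), cursors c4@0 c1@2 c2@4 c3@6, authorship 4.1.2.3...
After op 7 (insert('l')): buffer="lcglcblcvlcypb" (len 14), cursors c4@1 c1@4 c2@7 c3@10, authorship 44.11.22.33...
Authorship (.=original, N=cursor N): 4 4 . 1 1 . 2 2 . 3 3 . . .
Index 3: author = 1

Answer: cursor 1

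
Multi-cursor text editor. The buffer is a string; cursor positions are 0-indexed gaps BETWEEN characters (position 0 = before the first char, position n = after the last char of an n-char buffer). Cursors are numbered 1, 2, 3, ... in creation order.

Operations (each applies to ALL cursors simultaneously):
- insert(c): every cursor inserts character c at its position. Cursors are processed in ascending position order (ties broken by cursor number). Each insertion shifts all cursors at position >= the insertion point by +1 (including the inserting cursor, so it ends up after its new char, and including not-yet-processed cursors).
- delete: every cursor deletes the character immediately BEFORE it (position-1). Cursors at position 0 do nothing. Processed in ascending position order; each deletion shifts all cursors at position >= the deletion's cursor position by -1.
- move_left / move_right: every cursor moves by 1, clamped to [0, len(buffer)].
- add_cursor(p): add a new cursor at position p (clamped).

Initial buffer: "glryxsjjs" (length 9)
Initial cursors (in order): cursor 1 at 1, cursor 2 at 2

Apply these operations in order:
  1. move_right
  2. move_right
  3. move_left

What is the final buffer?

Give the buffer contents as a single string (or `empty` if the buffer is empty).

Answer: glryxsjjs

Derivation:
After op 1 (move_right): buffer="glryxsjjs" (len 9), cursors c1@2 c2@3, authorship .........
After op 2 (move_right): buffer="glryxsjjs" (len 9), cursors c1@3 c2@4, authorship .........
After op 3 (move_left): buffer="glryxsjjs" (len 9), cursors c1@2 c2@3, authorship .........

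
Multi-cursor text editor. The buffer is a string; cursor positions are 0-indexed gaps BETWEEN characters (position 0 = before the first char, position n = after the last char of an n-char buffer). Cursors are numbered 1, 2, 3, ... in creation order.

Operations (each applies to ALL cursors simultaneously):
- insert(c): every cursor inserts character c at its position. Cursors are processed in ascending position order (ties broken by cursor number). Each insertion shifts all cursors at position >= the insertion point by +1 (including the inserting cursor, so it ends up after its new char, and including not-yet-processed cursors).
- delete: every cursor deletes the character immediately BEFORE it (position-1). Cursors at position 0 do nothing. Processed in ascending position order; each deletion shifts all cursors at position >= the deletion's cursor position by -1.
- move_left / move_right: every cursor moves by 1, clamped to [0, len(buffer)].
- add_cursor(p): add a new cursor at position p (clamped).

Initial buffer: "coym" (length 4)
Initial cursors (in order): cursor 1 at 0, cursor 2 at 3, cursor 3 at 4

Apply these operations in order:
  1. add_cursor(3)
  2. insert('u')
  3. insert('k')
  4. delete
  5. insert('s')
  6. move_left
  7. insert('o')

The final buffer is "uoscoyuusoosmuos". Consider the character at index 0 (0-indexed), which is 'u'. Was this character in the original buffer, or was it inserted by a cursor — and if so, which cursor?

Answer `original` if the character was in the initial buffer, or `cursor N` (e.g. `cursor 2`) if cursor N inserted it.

Answer: cursor 1

Derivation:
After op 1 (add_cursor(3)): buffer="coym" (len 4), cursors c1@0 c2@3 c4@3 c3@4, authorship ....
After op 2 (insert('u')): buffer="ucoyuumu" (len 8), cursors c1@1 c2@6 c4@6 c3@8, authorship 1...24.3
After op 3 (insert('k')): buffer="ukcoyuukkmuk" (len 12), cursors c1@2 c2@9 c4@9 c3@12, authorship 11...2424.33
After op 4 (delete): buffer="ucoyuumu" (len 8), cursors c1@1 c2@6 c4@6 c3@8, authorship 1...24.3
After op 5 (insert('s')): buffer="uscoyuussmus" (len 12), cursors c1@2 c2@9 c4@9 c3@12, authorship 11...2424.33
After op 6 (move_left): buffer="uscoyuussmus" (len 12), cursors c1@1 c2@8 c4@8 c3@11, authorship 11...2424.33
After op 7 (insert('o')): buffer="uoscoyuusoosmuos" (len 16), cursors c1@2 c2@11 c4@11 c3@15, authorship 111...242244.333
Authorship (.=original, N=cursor N): 1 1 1 . . . 2 4 2 2 4 4 . 3 3 3
Index 0: author = 1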